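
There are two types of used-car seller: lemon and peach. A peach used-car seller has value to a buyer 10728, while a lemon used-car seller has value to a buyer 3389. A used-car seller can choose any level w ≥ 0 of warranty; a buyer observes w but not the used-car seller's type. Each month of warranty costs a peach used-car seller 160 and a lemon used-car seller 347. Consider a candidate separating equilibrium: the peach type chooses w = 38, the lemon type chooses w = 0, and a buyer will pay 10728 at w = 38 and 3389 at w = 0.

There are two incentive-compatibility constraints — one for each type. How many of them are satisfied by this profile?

2

Lemon type: stay at 0 → 3389; mimic → 10728 − 347 × 38 = -2458. IC holds (3389 ≥ -2458).
Peach type: signal → 10728 − 160 × 38 = 4648; deviate to 0 → 3389. IC holds (4648 ≥ 3389).
2 of 2 constraints hold, so this is a separating equilibrium.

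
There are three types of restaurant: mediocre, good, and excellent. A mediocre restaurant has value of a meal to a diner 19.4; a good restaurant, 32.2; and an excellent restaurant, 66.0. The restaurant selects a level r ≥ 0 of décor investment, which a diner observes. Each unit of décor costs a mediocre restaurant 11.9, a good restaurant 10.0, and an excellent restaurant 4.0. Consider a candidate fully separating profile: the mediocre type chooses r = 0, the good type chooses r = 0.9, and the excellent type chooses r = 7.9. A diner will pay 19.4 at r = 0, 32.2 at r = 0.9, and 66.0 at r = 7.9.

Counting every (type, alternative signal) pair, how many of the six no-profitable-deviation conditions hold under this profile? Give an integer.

5

Good (own payoff 32.2 − 10.0×0.9 = 23.2): to r=0 gives 19.4 → no gain ✓; to r=7.9 gives 66.0 − 10.0×7.9 = -13 → no gain ✓.
Excellent (own payoff 66.0 − 4.0×7.9 = 34.4): to r=0 gives 19.4 → no gain ✓; to r=0.9 gives 32.2 − 4.0×0.9 = 28.6 → no gain ✓.
Mediocre (own payoff 19.4): to r=0.9 gives 32.2 − 11.9×0.9 = 21.49 → profitable ✗; to r=7.9 gives 66.0 − 11.9×7.9 = -28.01 → no gain ✓.
5 of the 6 constraints hold; not an equilibrium.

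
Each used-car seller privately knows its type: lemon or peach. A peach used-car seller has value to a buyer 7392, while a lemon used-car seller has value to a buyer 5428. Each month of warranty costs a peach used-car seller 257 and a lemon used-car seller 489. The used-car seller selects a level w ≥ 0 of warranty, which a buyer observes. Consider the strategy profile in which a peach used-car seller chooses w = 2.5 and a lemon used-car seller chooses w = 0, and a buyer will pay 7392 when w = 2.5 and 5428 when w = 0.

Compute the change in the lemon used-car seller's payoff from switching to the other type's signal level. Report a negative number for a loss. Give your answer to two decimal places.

Playing w = 0 the lemon used-car seller receives 5428.
Deviating to w = 2.5 brings payment 7392 at cost 489 × 2.5 = 1222.5, netting 6169.5.
Gain from deviating: 6169.5 − 5428 = 741.50.
The gain is positive, so the lemon type's incentive-compatibility constraint is violated — this profile is not a separating equilibrium.

741.50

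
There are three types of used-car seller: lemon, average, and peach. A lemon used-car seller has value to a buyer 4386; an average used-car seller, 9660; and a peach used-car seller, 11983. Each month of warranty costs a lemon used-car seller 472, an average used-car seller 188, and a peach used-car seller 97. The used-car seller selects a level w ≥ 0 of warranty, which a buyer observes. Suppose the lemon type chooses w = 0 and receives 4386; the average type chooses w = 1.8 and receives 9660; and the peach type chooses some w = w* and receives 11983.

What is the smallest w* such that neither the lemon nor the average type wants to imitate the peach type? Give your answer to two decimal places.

16.10

Lemon type (on-path payoff 4386) won't mimic when 4386 ≥ 11983 − 472·w*, i.e. w* ≥ 16.10.
Average type (on-path payoff 9660 − 188×1.8 = 9321.6) won't mimic when 9321.6 ≥ 11983 − 188·w*, i.e. w* ≥ 14.16.
Both must hold, so w* = max(16.10, 14.16) = 16.10. The lemon type's constraint binds.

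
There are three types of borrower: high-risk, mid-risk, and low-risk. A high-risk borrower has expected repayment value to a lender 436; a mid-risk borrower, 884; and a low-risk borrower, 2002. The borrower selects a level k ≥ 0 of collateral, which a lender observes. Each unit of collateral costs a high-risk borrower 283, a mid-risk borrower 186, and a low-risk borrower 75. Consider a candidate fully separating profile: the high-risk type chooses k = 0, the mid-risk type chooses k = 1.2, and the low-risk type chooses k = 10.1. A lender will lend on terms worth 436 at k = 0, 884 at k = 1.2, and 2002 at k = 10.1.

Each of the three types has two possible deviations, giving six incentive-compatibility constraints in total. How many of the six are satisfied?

5

High-risk (own payoff 436): to k=1.2 gives 884 − 283×1.2 = 544.4 → profitable ✗; to k=10.1 gives 2002 − 283×10.1 = -856.3 → no gain ✓.
Low-risk (own payoff 2002 − 75×10.1 = 1244.5): to k=0 gives 436 → no gain ✓; to k=1.2 gives 884 − 75×1.2 = 794 → no gain ✓.
Mid-risk (own payoff 884 − 186×1.2 = 660.8): to k=0 gives 436 → no gain ✓; to k=10.1 gives 2002 − 186×10.1 = 123.4 → no gain ✓.
5 of the 6 constraints hold; not an equilibrium.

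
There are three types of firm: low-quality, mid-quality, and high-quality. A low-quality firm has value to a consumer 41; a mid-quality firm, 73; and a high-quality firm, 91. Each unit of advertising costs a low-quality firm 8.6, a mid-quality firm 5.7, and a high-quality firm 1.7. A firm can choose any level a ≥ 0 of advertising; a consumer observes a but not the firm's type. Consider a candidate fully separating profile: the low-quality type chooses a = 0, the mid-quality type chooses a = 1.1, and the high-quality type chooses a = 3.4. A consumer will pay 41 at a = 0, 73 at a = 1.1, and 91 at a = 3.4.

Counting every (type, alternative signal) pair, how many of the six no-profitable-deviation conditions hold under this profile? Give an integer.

High-quality (own payoff 91 − 1.7×3.4 = 85.22): to a=0 gives 41 → no gain ✓; to a=1.1 gives 73 − 1.7×1.1 = 71.13 → no gain ✓.
Low-quality (own payoff 41): to a=1.1 gives 73 − 8.6×1.1 = 63.54 → profitable ✗; to a=3.4 gives 91 − 8.6×3.4 = 61.76 → profitable ✗.
Mid-quality (own payoff 73 − 5.7×1.1 = 66.73): to a=0 gives 41 → no gain ✓; to a=3.4 gives 91 − 5.7×3.4 = 71.62 → profitable ✗.
3 of the 6 constraints hold; not an equilibrium.

3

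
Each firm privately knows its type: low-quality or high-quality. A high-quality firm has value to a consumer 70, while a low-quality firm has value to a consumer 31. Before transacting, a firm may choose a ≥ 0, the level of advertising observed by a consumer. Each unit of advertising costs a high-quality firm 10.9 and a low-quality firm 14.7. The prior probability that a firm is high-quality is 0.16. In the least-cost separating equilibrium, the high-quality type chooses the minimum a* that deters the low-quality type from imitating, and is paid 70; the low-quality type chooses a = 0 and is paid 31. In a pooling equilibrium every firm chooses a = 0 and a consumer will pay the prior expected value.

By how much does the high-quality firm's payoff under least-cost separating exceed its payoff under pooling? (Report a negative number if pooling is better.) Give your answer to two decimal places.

3.84

Least-cost separating signal: a* solves 31 = 70 − 14.7·a*, so a* = (70 − 31)/14.7 ≈ 2.6531.
High-quality type's separating payoff: 70 − 10.9 × a* = 70 − 10.9 × (70 − 31)/14.7 = 70 − 425.1/14.7 ≈ 41.0816.
Pooling payoff: 0.16 × 70 + 0.84 × 31 = 37.24.
Difference: 41.0816 − 37.24 = 3.8416, i.e. 3.84 to two decimal places.
The high-quality type prefers to separate.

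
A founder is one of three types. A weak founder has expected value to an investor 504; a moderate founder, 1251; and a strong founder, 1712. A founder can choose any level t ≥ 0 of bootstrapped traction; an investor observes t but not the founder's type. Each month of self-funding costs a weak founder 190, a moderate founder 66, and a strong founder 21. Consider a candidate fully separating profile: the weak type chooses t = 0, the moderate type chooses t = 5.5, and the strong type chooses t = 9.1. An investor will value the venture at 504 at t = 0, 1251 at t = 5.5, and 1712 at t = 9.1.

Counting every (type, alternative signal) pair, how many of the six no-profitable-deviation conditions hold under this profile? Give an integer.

5

Moderate (own payoff 1251 − 66×5.5 = 888): to t=0 gives 504 → no gain ✓; to t=9.1 gives 1712 − 66×9.1 = 1111.4 → profitable ✗.
Weak (own payoff 504): to t=5.5 gives 1251 − 190×5.5 = 206 → no gain ✓; to t=9.1 gives 1712 − 190×9.1 = -17 → no gain ✓.
Strong (own payoff 1712 − 21×9.1 = 1520.9): to t=0 gives 504 → no gain ✓; to t=5.5 gives 1251 − 21×5.5 = 1135.5 → no gain ✓.
5 of the 6 constraints hold; not an equilibrium.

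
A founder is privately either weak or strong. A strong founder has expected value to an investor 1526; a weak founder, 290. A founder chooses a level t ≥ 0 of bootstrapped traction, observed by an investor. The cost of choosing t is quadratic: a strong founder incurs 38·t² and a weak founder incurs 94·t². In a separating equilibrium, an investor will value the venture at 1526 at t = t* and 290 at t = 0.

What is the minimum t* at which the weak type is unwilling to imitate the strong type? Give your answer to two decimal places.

3.63

The weak type at t = 0 receives 290; imitating at t* yields 1526 − 94·t*².
Indifference: 290 = 1526 − 94·t*², so t*² = (1526 − 290) / 94 ≈ 13.1489.
t* = √13.1489 ≈ 3.63.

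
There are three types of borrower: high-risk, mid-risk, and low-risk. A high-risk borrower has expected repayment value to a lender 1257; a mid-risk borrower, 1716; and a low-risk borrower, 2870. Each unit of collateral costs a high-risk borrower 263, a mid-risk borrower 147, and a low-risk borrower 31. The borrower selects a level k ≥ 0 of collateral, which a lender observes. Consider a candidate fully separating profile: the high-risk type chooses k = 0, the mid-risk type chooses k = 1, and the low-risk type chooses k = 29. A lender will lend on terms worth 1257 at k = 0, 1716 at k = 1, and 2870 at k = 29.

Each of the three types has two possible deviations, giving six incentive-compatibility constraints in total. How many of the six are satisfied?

5

Low-risk (own payoff 2870 − 31×29 = 1971): to k=0 gives 1257 → no gain ✓; to k=1 gives 1716 − 31×1 = 1685 → no gain ✓.
Mid-risk (own payoff 1716 − 147×1 = 1569): to k=0 gives 1257 → no gain ✓; to k=29 gives 2870 − 147×29 = -1393 → no gain ✓.
High-risk (own payoff 1257): to k=1 gives 1716 − 263×1 = 1453 → profitable ✗; to k=29 gives 2870 − 263×29 = -4757 → no gain ✓.
5 of the 6 constraints hold; not an equilibrium.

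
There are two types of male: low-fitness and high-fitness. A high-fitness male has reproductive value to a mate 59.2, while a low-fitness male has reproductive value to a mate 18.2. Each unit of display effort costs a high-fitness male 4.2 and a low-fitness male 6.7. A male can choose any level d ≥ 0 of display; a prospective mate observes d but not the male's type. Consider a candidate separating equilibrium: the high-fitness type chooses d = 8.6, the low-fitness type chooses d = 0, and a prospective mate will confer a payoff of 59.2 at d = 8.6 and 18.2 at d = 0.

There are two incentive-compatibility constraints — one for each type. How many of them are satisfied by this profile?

High-fitness type: signal → 59.2 − 4.2 × 8.6 = 23.08; deviate to 0 → 18.2. IC holds (23.08 ≥ 18.2).
Low-fitness type: stay at 0 → 18.2; mimic → 59.2 − 6.7 × 8.6 = 1.58. IC holds (18.2 ≥ 1.58).
2 of 2 constraints hold, so this is a separating equilibrium.

2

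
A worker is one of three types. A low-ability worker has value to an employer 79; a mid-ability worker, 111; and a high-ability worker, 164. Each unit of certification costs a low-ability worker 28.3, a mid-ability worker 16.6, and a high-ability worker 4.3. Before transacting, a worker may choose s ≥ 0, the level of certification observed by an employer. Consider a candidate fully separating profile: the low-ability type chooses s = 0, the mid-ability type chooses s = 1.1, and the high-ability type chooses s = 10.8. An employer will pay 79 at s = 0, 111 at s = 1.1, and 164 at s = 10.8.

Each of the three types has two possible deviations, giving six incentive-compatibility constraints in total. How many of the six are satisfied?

Low-ability (own payoff 79): to s=1.1 gives 111 − 28.3×1.1 = 79.87 → profitable ✗; to s=10.8 gives 164 − 28.3×10.8 = -141.64 → no gain ✓.
Mid-ability (own payoff 111 − 16.6×1.1 = 92.74): to s=0 gives 79 → no gain ✓; to s=10.8 gives 164 − 16.6×10.8 = -15.28 → no gain ✓.
High-ability (own payoff 164 − 4.3×10.8 = 117.56): to s=0 gives 79 → no gain ✓; to s=1.1 gives 111 − 4.3×1.1 = 106.27 → no gain ✓.
5 of the 6 constraints hold; not an equilibrium.

5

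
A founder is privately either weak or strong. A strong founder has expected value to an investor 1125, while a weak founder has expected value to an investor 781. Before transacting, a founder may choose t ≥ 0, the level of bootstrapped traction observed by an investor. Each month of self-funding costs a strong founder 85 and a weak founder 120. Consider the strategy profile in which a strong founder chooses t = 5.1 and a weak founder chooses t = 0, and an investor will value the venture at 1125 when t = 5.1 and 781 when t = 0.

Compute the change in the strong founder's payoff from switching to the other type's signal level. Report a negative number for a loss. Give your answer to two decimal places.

89.50

Playing t = 5.1 the strong founder receives 1125 − 85 × 5.1 = 691.5.
Deviating to t = 0 yields 781 instead.
Gain from deviating: 781 − 691.5 = 89.50.
The gain is positive, so the strong type's incentive-compatibility constraint is violated — this profile is not a separating equilibrium.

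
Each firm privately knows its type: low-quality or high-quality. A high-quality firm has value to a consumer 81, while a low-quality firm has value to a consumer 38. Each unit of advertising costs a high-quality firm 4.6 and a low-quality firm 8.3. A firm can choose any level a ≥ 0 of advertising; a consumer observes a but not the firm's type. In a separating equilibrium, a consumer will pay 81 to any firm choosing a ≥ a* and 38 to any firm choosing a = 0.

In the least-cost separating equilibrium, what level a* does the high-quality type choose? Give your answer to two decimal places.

A low-quality firm choosing a = 0 receives 38.
Imitating at a* instead would pay 81 at cost 8.3·a*, netting 81 − 8.3·a*.
Indifference: 38 = 81 − 8.3·a*, so a* = (81 − 38) / 8.3 ≈ 5.18.
This is the low-quality type's binding incentive-compatibility constraint; any a ≥ 5.18 sustains separation on that side.

5.18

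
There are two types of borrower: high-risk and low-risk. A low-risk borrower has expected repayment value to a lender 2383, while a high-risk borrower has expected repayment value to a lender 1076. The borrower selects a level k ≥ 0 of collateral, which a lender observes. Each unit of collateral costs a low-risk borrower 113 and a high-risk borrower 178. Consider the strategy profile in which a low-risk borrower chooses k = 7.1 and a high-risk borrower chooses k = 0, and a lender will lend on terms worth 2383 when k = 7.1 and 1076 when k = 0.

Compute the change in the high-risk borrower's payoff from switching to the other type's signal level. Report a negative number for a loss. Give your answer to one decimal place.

43.2

Playing k = 0 the high-risk borrower receives 1076.
Deviating to k = 7.1 brings payment 2383 at cost 178 × 7.1 = 1263.8, netting 1119.2.
Gain from deviating: 1119.2 − 1076 = 43.2.
The gain is positive, so the high-risk type's incentive-compatibility constraint is violated — this profile is not a separating equilibrium.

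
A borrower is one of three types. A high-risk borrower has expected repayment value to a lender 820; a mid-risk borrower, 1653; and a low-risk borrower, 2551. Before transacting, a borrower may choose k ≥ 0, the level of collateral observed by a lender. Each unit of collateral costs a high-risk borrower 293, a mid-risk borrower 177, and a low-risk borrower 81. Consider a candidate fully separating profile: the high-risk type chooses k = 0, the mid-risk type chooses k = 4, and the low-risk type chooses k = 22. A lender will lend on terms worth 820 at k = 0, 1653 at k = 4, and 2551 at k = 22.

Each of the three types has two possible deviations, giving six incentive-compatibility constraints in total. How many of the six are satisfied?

4

Mid-risk (own payoff 1653 − 177×4 = 945): to k=0 gives 820 → no gain ✓; to k=22 gives 2551 − 177×22 = -1343 → no gain ✓.
Low-risk (own payoff 2551 − 81×22 = 769): to k=0 gives 820 → profitable ✗; to k=4 gives 1653 − 81×4 = 1329 → profitable ✗.
High-risk (own payoff 820): to k=4 gives 1653 − 293×4 = 481 → no gain ✓; to k=22 gives 2551 − 293×22 = -3895 → no gain ✓.
4 of the 6 constraints hold; not an equilibrium.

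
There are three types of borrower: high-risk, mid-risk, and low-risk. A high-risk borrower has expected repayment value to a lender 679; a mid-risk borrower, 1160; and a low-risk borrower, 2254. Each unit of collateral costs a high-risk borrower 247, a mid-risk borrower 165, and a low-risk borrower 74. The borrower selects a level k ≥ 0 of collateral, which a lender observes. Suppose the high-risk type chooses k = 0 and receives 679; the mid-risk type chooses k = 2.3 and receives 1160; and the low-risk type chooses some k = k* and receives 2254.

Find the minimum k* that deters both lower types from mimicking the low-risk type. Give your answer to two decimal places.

8.93

High-risk type (on-path payoff 679) won't mimic when 679 ≥ 2254 − 247·k*, i.e. k* ≥ 6.38.
Mid-risk type (on-path payoff 1160 − 165×2.3 = 780.5) won't mimic when 780.5 ≥ 2254 − 165·k*, i.e. k* ≥ 8.93.
Both must hold, so k* = max(6.38, 8.93) = 8.93. The mid-risk type's constraint binds.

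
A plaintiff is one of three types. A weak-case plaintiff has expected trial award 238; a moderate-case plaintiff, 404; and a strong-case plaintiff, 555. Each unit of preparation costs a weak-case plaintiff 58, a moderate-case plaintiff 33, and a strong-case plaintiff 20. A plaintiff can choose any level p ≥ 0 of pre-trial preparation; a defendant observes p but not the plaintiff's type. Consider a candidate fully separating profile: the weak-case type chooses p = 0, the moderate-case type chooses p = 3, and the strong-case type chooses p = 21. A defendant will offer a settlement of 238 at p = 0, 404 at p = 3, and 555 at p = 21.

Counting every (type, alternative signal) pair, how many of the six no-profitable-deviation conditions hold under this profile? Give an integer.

4

Weak-case (own payoff 238): to p=3 gives 404 − 58×3 = 230 → no gain ✓; to p=21 gives 555 − 58×21 = -663 → no gain ✓.
Strong-case (own payoff 555 − 20×21 = 135): to p=0 gives 238 → profitable ✗; to p=3 gives 404 − 20×3 = 344 → profitable ✗.
Moderate-case (own payoff 404 − 33×3 = 305): to p=0 gives 238 → no gain ✓; to p=21 gives 555 − 33×21 = -138 → no gain ✓.
4 of the 6 constraints hold; not an equilibrium.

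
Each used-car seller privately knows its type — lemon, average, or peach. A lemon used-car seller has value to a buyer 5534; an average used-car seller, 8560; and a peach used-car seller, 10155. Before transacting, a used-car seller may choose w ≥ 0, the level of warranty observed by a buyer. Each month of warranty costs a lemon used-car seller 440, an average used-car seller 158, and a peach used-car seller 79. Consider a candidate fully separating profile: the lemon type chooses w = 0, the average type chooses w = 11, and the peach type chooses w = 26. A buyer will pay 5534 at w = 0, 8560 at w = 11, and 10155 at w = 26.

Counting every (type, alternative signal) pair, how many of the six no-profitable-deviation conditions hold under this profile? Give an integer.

6

Lemon (own payoff 5534): to w=11 gives 8560 − 440×11 = 3720 → no gain ✓; to w=26 gives 10155 − 440×26 = -1285 → no gain ✓.
Peach (own payoff 10155 − 79×26 = 8101): to w=0 gives 5534 → no gain ✓; to w=11 gives 8560 − 79×11 = 7691 → no gain ✓.
Average (own payoff 8560 − 158×11 = 6822): to w=0 gives 5534 → no gain ✓; to w=26 gives 10155 − 158×26 = 6047 → no gain ✓.
6 of the 6 constraints hold; this profile is a separating equilibrium.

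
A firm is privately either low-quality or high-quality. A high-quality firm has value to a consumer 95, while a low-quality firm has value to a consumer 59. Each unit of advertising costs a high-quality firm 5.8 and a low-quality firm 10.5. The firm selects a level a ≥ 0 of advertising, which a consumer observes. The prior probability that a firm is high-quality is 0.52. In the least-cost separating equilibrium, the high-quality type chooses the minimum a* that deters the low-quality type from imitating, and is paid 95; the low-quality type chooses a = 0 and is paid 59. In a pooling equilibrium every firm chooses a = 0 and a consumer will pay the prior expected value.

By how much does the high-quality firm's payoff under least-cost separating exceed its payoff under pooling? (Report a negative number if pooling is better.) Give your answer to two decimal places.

Least-cost separating signal: a* solves 59 = 95 − 10.5·a*, so a* = (95 − 59)/10.5 ≈ 3.4286.
High-quality type's separating payoff: 95 − 5.8 × a* = 95 − 5.8 × (95 − 59)/10.5 = 95 − 208.8/10.5 ≈ 75.1143.
Pooling payoff: 0.52 × 95 + 0.48 × 59 = 77.72.
Difference: 75.1143 − 77.72 = -2.6057, i.e. -2.61 to two decimal places.
The high-quality type would prefer the pooling outcome.

-2.61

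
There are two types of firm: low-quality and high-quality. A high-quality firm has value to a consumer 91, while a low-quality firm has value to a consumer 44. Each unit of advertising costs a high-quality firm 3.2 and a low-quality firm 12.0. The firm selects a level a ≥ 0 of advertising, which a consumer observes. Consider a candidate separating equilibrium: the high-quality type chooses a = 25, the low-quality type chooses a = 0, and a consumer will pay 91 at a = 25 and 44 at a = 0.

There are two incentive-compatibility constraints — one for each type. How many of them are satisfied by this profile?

1

Low-quality type: stay at 0 → 44; mimic → 91 − 12.0 × 25 = -209. IC holds (44 ≥ -209).
High-quality type: signal → 91 − 3.2 × 25 = 11; deviate to 0 → 44. IC fails (11 < 44).
1 of 2 constraints hold, so this profile is not an equilibrium.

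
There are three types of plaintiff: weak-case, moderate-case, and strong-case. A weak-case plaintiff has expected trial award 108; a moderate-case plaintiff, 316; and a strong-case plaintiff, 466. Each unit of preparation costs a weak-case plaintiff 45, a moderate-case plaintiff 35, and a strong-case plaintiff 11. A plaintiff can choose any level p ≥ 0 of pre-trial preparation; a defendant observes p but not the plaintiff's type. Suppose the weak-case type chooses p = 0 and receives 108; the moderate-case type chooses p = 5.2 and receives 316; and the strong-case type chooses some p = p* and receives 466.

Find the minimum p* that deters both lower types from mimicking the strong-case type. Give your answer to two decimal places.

9.49

Moderate-case type (on-path payoff 316 − 35×5.2 = 134) won't mimic when 134 ≥ 466 − 35·p*, i.e. p* ≥ 9.49.
Weak-case type (on-path payoff 108) won't mimic when 108 ≥ 466 − 45·p*, i.e. p* ≥ 7.96.
Both must hold, so p* = max(7.96, 9.49) = 9.49. The moderate-case type's constraint binds.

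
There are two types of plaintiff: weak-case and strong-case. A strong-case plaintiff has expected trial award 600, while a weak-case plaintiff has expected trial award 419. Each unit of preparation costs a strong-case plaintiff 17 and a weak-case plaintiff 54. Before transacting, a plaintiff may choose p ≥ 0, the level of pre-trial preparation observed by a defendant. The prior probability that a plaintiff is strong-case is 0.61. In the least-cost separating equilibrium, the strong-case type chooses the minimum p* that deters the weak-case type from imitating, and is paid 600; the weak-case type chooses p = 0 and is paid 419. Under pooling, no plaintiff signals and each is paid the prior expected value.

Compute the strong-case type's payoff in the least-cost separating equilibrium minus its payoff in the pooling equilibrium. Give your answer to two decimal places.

13.61

Least-cost separating signal: p* solves 419 = 600 − 54·p*, so p* = (600 − 419)/54 ≈ 3.3519.
Strong-case type's separating payoff: 600 − 17 × p* = 600 − 17 × (600 − 419)/54 = 600 − 3077/54 ≈ 543.0185.
Pooling payoff: 0.61 × 600 + 0.39 × 419 = 529.41.
Difference: 543.0185 − 529.41 = 13.6085, i.e. 13.61 to two decimal places.
The strong-case type prefers to separate.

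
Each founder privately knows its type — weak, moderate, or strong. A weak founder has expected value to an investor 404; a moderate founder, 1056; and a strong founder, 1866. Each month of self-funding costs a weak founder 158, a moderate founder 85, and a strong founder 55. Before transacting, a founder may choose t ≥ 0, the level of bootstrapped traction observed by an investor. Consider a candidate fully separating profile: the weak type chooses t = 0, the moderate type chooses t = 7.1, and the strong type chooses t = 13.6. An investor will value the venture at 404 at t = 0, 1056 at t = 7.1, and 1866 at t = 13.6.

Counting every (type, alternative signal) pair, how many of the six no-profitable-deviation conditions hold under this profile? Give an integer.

Strong (own payoff 1866 − 55×13.6 = 1118): to t=0 gives 404 → no gain ✓; to t=7.1 gives 1056 − 55×7.1 = 665.5 → no gain ✓.
Weak (own payoff 404): to t=7.1 gives 1056 − 158×7.1 = -65.8 → no gain ✓; to t=13.6 gives 1866 − 158×13.6 = -282.8 → no gain ✓.
Moderate (own payoff 1056 − 85×7.1 = 452.5): to t=0 gives 404 → no gain ✓; to t=13.6 gives 1866 − 85×13.6 = 710 → profitable ✗.
5 of the 6 constraints hold; not an equilibrium.

5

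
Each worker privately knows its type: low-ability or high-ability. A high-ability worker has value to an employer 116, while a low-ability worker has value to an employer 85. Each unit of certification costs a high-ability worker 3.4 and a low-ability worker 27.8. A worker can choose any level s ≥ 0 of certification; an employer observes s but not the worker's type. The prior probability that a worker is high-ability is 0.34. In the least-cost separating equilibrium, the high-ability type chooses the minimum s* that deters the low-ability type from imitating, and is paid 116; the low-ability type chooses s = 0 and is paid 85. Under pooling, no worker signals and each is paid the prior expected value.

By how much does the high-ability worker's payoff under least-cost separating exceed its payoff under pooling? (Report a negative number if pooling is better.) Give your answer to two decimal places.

16.67

Least-cost separating signal: s* solves 85 = 116 − 27.8·s*, so s* = (116 − 85)/27.8 ≈ 1.1151.
High-ability type's separating payoff: 116 − 3.4 × s* = 116 − 3.4 × (116 − 85)/27.8 = 116 − 105.4/27.8 ≈ 112.2086.
Pooling payoff: 0.34 × 116 + 0.66 × 85 = 95.54.
Difference: 112.2086 − 95.54 = 16.6686, i.e. 16.67 to two decimal places.
The high-ability type prefers to separate.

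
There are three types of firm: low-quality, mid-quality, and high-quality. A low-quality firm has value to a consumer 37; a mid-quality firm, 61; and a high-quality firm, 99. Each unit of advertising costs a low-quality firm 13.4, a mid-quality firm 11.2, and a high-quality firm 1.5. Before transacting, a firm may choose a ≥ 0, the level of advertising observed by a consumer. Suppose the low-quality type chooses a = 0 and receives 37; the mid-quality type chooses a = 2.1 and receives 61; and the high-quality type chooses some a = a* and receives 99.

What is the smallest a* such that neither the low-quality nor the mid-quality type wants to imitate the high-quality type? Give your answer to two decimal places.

5.49

Mid-quality type (on-path payoff 61 − 11.2×2.1 = 37.48) won't mimic when 37.48 ≥ 99 − 11.2·a*, i.e. a* ≥ 5.49.
Low-quality type (on-path payoff 37) won't mimic when 37 ≥ 99 − 13.4·a*, i.e. a* ≥ 4.63.
Both must hold, so a* = max(4.63, 5.49) = 5.49. The mid-quality type's constraint binds.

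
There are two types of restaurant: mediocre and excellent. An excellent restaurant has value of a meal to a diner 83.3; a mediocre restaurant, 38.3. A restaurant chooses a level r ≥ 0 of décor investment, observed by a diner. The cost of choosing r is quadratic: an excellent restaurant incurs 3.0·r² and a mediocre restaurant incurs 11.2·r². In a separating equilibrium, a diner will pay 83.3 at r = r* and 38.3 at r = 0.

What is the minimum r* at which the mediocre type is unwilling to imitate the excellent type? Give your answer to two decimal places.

2.00

The mediocre type at r = 0 receives 38.3; imitating at r* yields 83.3 − 11.2·r*².
Indifference: 38.3 = 83.3 − 11.2·r*², so r*² = (83.3 − 38.3) / 11.2 ≈ 4.0179.
r* = √4.0179 ≈ 2.00.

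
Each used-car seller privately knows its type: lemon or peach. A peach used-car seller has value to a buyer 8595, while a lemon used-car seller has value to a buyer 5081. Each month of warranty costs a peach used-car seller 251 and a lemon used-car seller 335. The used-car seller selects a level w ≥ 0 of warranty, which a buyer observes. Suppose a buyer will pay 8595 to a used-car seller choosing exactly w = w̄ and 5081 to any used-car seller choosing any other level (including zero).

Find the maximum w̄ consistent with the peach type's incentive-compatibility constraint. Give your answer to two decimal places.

Choosing w̄ yields the peach type 8595 − 251·w̄; choosing zero yields 5081.
The peach type is indifferent at 8595 − 251·w̄ = 5081, i.e. w̄ = (8595 − 5081) / 251 = 14.00.
For any w̄ above 14.00 the peach type would rather pool at zero, so separation collapses.

14.00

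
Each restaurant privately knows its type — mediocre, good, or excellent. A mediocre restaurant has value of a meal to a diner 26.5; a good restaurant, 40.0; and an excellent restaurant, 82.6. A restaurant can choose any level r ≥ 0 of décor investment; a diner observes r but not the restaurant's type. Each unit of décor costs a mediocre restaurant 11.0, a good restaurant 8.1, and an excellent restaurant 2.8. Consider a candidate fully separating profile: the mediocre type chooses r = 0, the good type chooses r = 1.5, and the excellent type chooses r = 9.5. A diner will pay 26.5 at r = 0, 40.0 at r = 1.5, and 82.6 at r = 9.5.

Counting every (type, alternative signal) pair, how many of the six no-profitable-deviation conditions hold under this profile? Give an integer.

6

Good (own payoff 40.0 − 8.1×1.5 = 27.85): to r=0 gives 26.5 → no gain ✓; to r=9.5 gives 82.6 − 8.1×9.5 = 5.65 → no gain ✓.
Excellent (own payoff 82.6 − 2.8×9.5 = 56): to r=0 gives 26.5 → no gain ✓; to r=1.5 gives 40.0 − 2.8×1.5 = 35.8 → no gain ✓.
Mediocre (own payoff 26.5): to r=1.5 gives 40.0 − 11.0×1.5 = 23.5 → no gain ✓; to r=9.5 gives 82.6 − 11.0×9.5 = -21.9 → no gain ✓.
6 of the 6 constraints hold; this profile is a separating equilibrium.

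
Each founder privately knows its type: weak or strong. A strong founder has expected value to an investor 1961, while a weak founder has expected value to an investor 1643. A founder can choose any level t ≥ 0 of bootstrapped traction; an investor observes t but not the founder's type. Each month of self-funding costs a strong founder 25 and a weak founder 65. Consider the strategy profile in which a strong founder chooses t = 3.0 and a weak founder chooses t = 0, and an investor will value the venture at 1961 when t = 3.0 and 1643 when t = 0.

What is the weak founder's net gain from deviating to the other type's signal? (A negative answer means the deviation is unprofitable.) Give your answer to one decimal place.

123.0

Playing t = 0 the weak founder receives 1643.
Deviating to t = 3.0 brings payment 1961 at cost 65 × 3.0 = 195, netting 1766.
Gain from deviating: 1766 − 1643 = 123.0.
The gain is positive, so the weak type's incentive-compatibility constraint is violated — this profile is not a separating equilibrium.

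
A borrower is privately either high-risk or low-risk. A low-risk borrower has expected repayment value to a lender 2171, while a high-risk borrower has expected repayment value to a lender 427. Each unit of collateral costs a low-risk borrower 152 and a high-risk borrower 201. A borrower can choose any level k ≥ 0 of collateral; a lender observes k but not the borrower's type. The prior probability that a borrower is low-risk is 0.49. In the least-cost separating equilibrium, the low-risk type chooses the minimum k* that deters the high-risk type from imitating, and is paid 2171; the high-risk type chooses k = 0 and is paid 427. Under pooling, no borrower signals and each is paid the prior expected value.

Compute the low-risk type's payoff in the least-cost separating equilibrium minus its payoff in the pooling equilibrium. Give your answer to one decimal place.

Least-cost separating signal: k* solves 427 = 2171 − 201·k*, so k* = (2171 − 427)/201 ≈ 8.6766.
Low-risk type's separating payoff: 2171 − 152 × k* = 2171 − 152 × (2171 − 427)/201 = 2171 − 265088/201 ≈ 852.154.
Pooling payoff: 0.49 × 2171 + 0.51 × 427 = 1281.56.
Difference: 852.154 − 1281.56 = -429.406, i.e. -429.4 to one decimal place.
The low-risk type would prefer the pooling outcome.

-429.4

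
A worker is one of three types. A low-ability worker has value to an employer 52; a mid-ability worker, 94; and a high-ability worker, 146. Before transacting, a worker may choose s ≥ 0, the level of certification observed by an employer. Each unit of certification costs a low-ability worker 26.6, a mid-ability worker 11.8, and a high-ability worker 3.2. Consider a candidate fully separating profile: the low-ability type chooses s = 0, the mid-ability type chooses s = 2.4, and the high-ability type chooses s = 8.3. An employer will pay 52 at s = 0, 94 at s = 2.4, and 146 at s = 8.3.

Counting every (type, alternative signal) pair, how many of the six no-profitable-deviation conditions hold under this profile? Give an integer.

6

Low-ability (own payoff 52): to s=2.4 gives 94 − 26.6×2.4 = 30.16 → no gain ✓; to s=8.3 gives 146 − 26.6×8.3 = -74.78 → no gain ✓.
Mid-ability (own payoff 94 − 11.8×2.4 = 65.68): to s=0 gives 52 → no gain ✓; to s=8.3 gives 146 − 11.8×8.3 = 48.06 → no gain ✓.
High-ability (own payoff 146 − 3.2×8.3 = 119.44): to s=0 gives 52 → no gain ✓; to s=2.4 gives 94 − 3.2×2.4 = 86.32 → no gain ✓.
6 of the 6 constraints hold; this profile is a separating equilibrium.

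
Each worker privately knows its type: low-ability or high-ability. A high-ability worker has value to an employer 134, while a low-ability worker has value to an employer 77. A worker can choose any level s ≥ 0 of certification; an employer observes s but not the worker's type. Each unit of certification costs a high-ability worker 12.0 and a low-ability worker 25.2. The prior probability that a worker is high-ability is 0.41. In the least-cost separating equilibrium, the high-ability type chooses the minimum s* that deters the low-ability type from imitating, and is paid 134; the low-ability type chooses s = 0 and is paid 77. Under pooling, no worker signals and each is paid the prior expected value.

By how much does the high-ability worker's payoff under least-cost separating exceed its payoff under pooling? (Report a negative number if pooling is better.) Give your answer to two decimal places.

6.49

Least-cost separating signal: s* solves 77 = 134 − 25.2·s*, so s* = (134 − 77)/25.2 ≈ 2.2619.
High-ability type's separating payoff: 134 − 12.0 × s* = 134 − 12.0 × (134 − 77)/25.2 = 134 − 684/25.2 ≈ 106.8571.
Pooling payoff: 0.41 × 134 + 0.59 × 77 = 100.37.
Difference: 106.8571 − 100.37 = 6.4871, i.e. 6.49 to two decimal places.
The high-ability type prefers to separate.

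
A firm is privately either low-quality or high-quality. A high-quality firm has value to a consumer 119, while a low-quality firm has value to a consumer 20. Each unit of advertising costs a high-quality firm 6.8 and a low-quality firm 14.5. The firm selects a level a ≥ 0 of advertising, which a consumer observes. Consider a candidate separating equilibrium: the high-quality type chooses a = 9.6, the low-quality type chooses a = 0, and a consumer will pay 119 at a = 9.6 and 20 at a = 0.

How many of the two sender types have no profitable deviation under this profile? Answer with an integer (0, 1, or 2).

Low-quality type: stay at 0 → 20; mimic → 119 − 14.5 × 9.6 = -20.2. IC holds (20 ≥ -20.2).
High-quality type: signal → 119 − 6.8 × 9.6 = 53.72; deviate to 0 → 20. IC holds (53.72 ≥ 20).
2 of 2 constraints hold, so this is a separating equilibrium.

2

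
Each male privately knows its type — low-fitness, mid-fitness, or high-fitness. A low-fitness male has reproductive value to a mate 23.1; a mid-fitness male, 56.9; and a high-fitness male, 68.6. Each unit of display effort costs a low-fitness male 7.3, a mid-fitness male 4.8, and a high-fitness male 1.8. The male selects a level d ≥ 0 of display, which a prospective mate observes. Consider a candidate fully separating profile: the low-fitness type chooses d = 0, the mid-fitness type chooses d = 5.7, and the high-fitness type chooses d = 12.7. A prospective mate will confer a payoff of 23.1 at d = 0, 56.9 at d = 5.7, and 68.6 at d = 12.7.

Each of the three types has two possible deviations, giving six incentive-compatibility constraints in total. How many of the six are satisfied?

Low-fitness (own payoff 23.1): to d=5.7 gives 56.9 − 7.3×5.7 = 15.29 → no gain ✓; to d=12.7 gives 68.6 − 7.3×12.7 = -24.11 → no gain ✓.
Mid-fitness (own payoff 56.9 − 4.8×5.7 = 29.54): to d=0 gives 23.1 → no gain ✓; to d=12.7 gives 68.6 − 4.8×12.7 = 7.64 → no gain ✓.
High-fitness (own payoff 68.6 − 1.8×12.7 = 45.74): to d=0 gives 23.1 → no gain ✓; to d=5.7 gives 56.9 − 1.8×5.7 = 46.64 → profitable ✗.
5 of the 6 constraints hold; not an equilibrium.

5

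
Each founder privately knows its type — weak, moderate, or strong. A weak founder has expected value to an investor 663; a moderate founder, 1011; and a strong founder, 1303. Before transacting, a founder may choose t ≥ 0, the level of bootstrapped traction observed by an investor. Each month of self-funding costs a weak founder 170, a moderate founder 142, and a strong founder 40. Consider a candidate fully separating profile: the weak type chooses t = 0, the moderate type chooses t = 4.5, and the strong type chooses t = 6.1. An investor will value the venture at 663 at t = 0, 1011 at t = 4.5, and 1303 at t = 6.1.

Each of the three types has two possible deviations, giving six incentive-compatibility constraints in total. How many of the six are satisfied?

4

Strong (own payoff 1303 − 40×6.1 = 1059): to t=0 gives 663 → no gain ✓; to t=4.5 gives 1011 − 40×4.5 = 831 → no gain ✓.
Weak (own payoff 663): to t=4.5 gives 1011 − 170×4.5 = 246 → no gain ✓; to t=6.1 gives 1303 − 170×6.1 = 266 → no gain ✓.
Moderate (own payoff 1011 − 142×4.5 = 372): to t=0 gives 663 → profitable ✗; to t=6.1 gives 1303 − 142×6.1 = 436.8 → profitable ✗.
4 of the 6 constraints hold; not an equilibrium.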